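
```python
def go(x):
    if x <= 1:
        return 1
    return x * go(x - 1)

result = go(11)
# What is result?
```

go(11) = 11 * 10 * 9 * 8 * 7 * 6 * 5 * 4 * 3 * 2 * 1 = 39916800

Answer: 39916800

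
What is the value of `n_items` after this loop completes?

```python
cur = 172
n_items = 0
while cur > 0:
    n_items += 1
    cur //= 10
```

Count digits by repeated division by 10
`n_items` takes the values: 0 → 1 → 2 → 3

Answer: 3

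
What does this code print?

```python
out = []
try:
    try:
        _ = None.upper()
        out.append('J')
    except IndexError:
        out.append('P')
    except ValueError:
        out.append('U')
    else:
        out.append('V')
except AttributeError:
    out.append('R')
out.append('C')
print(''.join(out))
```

Execution trace: 'R' (outer except AttributeError) → 'C' (after the try/except). Output: RC

Answer: RC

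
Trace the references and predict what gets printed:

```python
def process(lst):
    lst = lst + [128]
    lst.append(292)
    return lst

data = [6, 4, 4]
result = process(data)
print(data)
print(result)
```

Key concept: rebinding parameter vs mutation.
Step by step:
`data = [6, 4, 4]` → data = [6, 4, 4]
`result = process(data)` → result = [6, 4, 4, 128, 292]
`print(data)` → prints [6, 4, 4]
`print(result)` → prints [6, 4, 4, 128, 292]

Answer:
[6, 4, 4]
[6, 4, 4, 128, 292]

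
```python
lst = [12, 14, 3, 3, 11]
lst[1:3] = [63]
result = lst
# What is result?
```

Trace:
`lst = [12, 14, 3, 3, 11]` → lst = [12, 14, 3, 3, 11]
`lst[1:3] = [63]` → lst = [12, 63, 3, 11]
`result = lst` → result = [12, 63, 3, 11]
So result = [12, 63, 3, 11]

Answer: [12, 63, 3, 11]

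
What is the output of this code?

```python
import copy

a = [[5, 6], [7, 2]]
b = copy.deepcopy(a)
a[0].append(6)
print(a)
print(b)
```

Key concept: deep copy is fully independent.
Step by step:
`a = [[5, 6], [7, 2]]` → a = [[5, 6], [7, 2]]
`b = copy.deepcopy(a)` → b = [[5, 6], [7, 2]]
`a[0].append(6)` → a = [[5, 6, 6], [7, 2]]
`print(a)` → prints [[5, 6, 6], [7, 2]]
`print(b)` → prints [[5, 6], [7, 2]]

Answer:
[[5, 6, 6], [7, 2]]
[[5, 6], [7, 2]]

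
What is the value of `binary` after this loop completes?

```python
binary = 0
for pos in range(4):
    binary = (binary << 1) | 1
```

Build 4 consecutive 1-bits: 0b1111
`binary` takes the values: 0 → 1 → 3 → 7 → 15

Answer: 15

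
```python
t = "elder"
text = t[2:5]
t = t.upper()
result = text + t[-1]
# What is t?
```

Trace:
`t = "elder"` → t = 'elder'
`text = t[2:5]` → text = 'der'
`t = t.upper()` → t = 'ELDER'
`result = text + t[-1]` → result = 'derR'
So t = 'ELDER'

Answer: 'ELDER'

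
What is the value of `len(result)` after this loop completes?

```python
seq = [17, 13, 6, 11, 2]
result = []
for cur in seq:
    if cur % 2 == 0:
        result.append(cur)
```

Count even numbers in [17, 13, 6, 11, 2]
`result` takes the values: [] → [6] → [6, 2]
So `len(result)` = 2

Answer: 2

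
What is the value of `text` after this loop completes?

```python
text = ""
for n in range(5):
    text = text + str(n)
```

Concatenate digits 0 to 4
`text` takes the values: "" → "0" → "01" → "012" → "0123" → "01234"

Answer: "01234"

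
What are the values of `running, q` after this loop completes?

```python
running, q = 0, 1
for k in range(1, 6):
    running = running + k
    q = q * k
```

Sum and factorial of 1 to 5
`running, q` takes the values: (0, 1) → (1, 1) → (3, 1) → (3, 2) → (6, 2) → (6, 6) → (10, 6) → (10, 24) → (15, 24) → (15, 120)

Answer: 15, 120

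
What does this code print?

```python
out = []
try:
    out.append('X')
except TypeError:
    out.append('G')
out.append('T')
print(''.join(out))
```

Execution trace: 'X' (try body, no exception) → 'T' (after the try/except). Output: XT

Answer: XT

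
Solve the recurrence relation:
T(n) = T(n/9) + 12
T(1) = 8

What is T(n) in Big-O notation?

Each step divides n by 9 and adds 12. After log_9(n) steps we reach T(1)=8. So T(n) = 12·log_9(n) + 8 = O(log n).

Answer: O(log n)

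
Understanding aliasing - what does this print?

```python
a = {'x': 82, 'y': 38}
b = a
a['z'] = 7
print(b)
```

Key concept: dict aliasing.
Step by step:
`a = {'x': 82, 'y': 38}` → a = {'x': 82, 'y': 38}
`b = a` → b = {'x': 82, 'y': 38} (same object as a)
`a['z'] = 7` → a = {'x': 82, 'y': 38, 'z': 7} (same object as b); b = {'x': 82, 'y': 38, 'z': 7} (same object as a)
`print(b)` → prints {'x': 82, 'y': 38, 'z': 7}

Answer: {'x': 82, 'y': 38, 'z': 7}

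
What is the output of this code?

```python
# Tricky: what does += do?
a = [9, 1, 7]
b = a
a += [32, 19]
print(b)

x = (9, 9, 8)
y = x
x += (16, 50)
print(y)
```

Key concept: += behavior differs for mutable vs immutable.
Step by step:
`a = [9, 1, 7]` → a = [9, 1, 7]
`b = a` → b = [9, 1, 7] (same object as a)
`a += [32, 19]` → a = [9, 1, 7, 32, 19] (same object as b); b = [9, 1, 7, 32, 19] (same object as a)
`print(b)` → prints [9, 1, 7, 32, 19]
`x = (9, 9, 8)` → x = (9, 9, 8)
`y = x` → y = (9, 9, 8)
`x += (16, 50)` → x = (9, 9, 8, 16, 50)
`print(y)` → prints (9, 9, 8)

Answer:
[9, 1, 7, 32, 19]
(9, 9, 8)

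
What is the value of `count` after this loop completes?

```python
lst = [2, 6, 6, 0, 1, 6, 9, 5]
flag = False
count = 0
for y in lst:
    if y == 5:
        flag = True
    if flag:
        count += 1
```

Count elements after first 5 in [2, 6, 6, 0, 1, 6, 9, 5]
`count` takes the values: 0 → 1

Answer: 1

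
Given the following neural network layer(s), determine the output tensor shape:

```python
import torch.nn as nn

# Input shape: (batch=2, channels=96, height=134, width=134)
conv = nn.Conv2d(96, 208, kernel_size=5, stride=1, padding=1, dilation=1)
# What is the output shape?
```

Input: (2, 96, 134, 134) -> Output: (2, 208, 132, 132)

Answer: (2, 208, 132, 132)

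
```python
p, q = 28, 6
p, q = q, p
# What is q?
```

Trace:
`p, q = 28, 6` → p = 28; q = 6
`p, q = q, p` → p = 6; q = 28
So q = 28

Answer: 28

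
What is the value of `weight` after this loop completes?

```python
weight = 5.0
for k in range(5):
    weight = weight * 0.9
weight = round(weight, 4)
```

Exponential decay: 5.0 * 0.9^5
`weight` takes the values: 5.0 → 4.5 → 4.05 → 3.645 → 3.2805 → 2.95245 → 2.9525

Answer: 2.9525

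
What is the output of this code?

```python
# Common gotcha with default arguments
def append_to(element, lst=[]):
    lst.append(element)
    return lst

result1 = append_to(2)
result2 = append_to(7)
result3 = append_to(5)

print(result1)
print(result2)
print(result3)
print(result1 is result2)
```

Key concept: mutable default argument gotcha.
Step by step:
`result1 = append_to(2)` → result1 = [2]
`result2 = append_to(7)` → result1 = [2, 7] (same object as result2); result2 = [2, 7] (same object as result1)
`result3 = append_to(5)` → result1 = [2, 7, 5] (same object as result2, result3); result2 = [2, 7, 5] (same object as result1, result3); result3 = [2, 7, 5] (same object as result1, result2)
`print(result1)` → prints [2, 7, 5]
`print(result2)` → prints [2, 7, 5]
`print(result3)` → prints [2, 7, 5]
`print(result1 is result2)` → prints True

Answer:
[2, 7, 5]
[2, 7, 5]
[2, 7, 5]
True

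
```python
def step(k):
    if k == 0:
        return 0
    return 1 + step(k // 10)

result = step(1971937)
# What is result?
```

Count of digits of 1971937: 7

Answer: 7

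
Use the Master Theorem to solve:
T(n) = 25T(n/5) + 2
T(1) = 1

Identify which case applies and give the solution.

a=25, b=5, f(n)=2. log_5(25) = 2. Since c=0 < 2, Case 1 applies: T(n) = Θ(n^log_b(a)) = O(n^2).

Answer: O(n^2) - Case 1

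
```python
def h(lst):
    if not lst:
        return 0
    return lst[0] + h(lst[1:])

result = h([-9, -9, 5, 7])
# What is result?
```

(-9) + (-9) + 5 + 7 + 0 = -6

Answer: -6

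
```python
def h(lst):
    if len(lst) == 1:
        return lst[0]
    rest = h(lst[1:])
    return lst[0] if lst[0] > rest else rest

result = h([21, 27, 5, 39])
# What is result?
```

Recursive max over [21, 27, 5, 39] = 39

Answer: 39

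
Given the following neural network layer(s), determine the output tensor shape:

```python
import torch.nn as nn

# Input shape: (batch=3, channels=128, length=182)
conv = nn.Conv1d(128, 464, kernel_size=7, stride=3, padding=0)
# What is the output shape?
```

Input: (3, 128, 182) -> Output: (3, 464, 59)

Answer: (3, 464, 59)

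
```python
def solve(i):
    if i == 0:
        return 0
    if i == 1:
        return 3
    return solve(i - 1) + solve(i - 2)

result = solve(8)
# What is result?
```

Build up from base cases: solve(0)=0, solve(1)=3, solve(2)=3, solve(3)=6, solve(4)=9, solve(5)=15, solve(6)=24, ..., solve(8)=63

Answer: 63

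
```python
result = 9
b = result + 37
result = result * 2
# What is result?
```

Trace:
`result = 9` → result = 9
`b = result + 37` → b = 46
`result = result * 2` → result = 18
So result = 18

Answer: 18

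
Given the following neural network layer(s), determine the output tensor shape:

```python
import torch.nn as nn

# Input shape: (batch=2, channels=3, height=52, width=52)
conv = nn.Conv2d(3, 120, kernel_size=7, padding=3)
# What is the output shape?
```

Input: (2, 3, 52, 52) -> Output: (2, 120, 52, 52)

Answer: (2, 120, 52, 52)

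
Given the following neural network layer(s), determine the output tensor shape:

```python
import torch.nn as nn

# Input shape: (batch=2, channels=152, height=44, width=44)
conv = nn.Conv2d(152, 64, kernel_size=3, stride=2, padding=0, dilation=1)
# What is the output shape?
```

Input: (2, 152, 44, 44) -> Output: (2, 64, 21, 21)

Answer: (2, 64, 21, 21)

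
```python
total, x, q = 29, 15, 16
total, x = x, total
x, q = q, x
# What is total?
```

Trace:
`total, x, q = 29, 15, 16` → total = 29; x = 15; q = 16
`total, x = x, total` → total = 15; x = 29
`x, q = q, x` → x = 16; q = 29
So total = 15

Answer: 15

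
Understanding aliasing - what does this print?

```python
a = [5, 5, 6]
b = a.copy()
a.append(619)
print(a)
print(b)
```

Key concept: list.copy() creates independent copy.
Step by step:
`a = [5, 5, 6]` → a = [5, 5, 6]
`b = a.copy()` → b = [5, 5, 6]
`a.append(619)` → a = [5, 5, 6, 619]
`print(a)` → prints [5, 5, 6, 619]
`print(b)` → prints [5, 5, 6]

Answer:
[5, 5, 6, 619]
[5, 5, 6]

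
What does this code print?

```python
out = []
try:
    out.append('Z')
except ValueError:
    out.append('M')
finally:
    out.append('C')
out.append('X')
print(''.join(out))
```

Execution trace: 'Z' (try body, no exception) → 'C' (finally) → 'X' (after the try/except). Output: ZCX

Answer: ZCX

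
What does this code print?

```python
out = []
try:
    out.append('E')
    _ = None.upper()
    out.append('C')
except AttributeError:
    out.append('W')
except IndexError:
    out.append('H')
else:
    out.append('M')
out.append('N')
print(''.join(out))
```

Execution trace: 'E' (try body) → 'W' (except AttributeError) → 'N' (after the try/except). Output: EWN

Answer: EWN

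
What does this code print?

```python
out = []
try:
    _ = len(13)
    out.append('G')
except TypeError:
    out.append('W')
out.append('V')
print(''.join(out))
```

Execution trace: 'W' (except TypeError) → 'V' (after the try/except). Output: WV

Answer: WV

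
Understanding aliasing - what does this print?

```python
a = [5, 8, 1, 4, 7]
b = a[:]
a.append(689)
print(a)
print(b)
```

Key concept: slice [:] creates copy.
Step by step:
`a = [5, 8, 1, 4, 7]` → a = [5, 8, 1, 4, 7]
`b = a[:]` → b = [5, 8, 1, 4, 7]
`a.append(689)` → a = [5, 8, 1, 4, 7, 689]
`print(a)` → prints [5, 8, 1, 4, 7, 689]
`print(b)` → prints [5, 8, 1, 4, 7]

Answer:
[5, 8, 1, 4, 7, 689]
[5, 8, 1, 4, 7]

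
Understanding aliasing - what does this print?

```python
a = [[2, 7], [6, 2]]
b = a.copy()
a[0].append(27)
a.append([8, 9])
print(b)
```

Key concept: shallow copy with nested lists.
Step by step:
`a = [[2, 7], [6, 2]]` → a = [[2, 7], [6, 2]]
`b = a.copy()` → b = [[2, 7], [6, 2]]
`a[0].append(27)` → a = [[2, 7, 27], [6, 2]]; b = [[2, 7, 27], [6, 2]]
`a.append([8, 9])` → a = [[2, 7, 27], [6, 2], [8, 9]]
`print(b)` → prints [[2, 7, 27], [6, 2]]

Answer: [[2, 7, 27], [6, 2]]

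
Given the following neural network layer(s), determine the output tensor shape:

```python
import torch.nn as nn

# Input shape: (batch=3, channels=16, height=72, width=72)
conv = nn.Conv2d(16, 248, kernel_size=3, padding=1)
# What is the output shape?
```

Input: (3, 16, 72, 72) -> Output: (3, 248, 72, 72)

Answer: (3, 248, 72, 72)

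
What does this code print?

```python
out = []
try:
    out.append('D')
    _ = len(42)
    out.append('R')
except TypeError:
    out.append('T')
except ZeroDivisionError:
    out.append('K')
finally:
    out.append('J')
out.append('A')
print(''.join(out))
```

Execution trace: 'D' (try body) → 'T' (except TypeError) → 'J' (finally) → 'A' (after the try/except). Output: DTJA

Answer: DTJA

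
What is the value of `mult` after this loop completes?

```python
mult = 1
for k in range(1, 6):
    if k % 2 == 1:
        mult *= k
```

Product of odd numbers 1 to 5
`mult` takes the values: 1 → 3 → 15

Answer: 15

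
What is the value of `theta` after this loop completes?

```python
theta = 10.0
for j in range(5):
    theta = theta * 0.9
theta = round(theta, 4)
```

Exponential decay: 10.0 * 0.9^5
`theta` takes the values: 10.0 → 9.0 → 8.1 → 7.29 → 6.561 → 5.9049

Answer: 5.9049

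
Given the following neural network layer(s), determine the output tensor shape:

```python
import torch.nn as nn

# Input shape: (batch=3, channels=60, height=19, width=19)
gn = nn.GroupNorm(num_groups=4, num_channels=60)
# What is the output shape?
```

Input: (3, 60, 19, 19) -> Output: (3, 60, 19, 19)

Answer: (3, 60, 19, 19)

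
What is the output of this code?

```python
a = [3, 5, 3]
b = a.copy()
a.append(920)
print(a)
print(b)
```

Key concept: list.copy() creates independent copy.
Step by step:
`a = [3, 5, 3]` → a = [3, 5, 3]
`b = a.copy()` → b = [3, 5, 3]
`a.append(920)` → a = [3, 5, 3, 920]
`print(a)` → prints [3, 5, 3, 920]
`print(b)` → prints [3, 5, 3]

Answer:
[3, 5, 3, 920]
[3, 5, 3]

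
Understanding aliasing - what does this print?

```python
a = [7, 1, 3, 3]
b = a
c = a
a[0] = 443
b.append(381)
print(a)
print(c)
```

Key concept: multiple aliases.
Step by step:
`a = [7, 1, 3, 3]` → a = [7, 1, 3, 3]
`b = a` → b = [7, 1, 3, 3] (same object as a)
`c = a` → c = [7, 1, 3, 3] (same object as a, b)
`a[0] = 443` → a = [443, 1, 3, 3] (same object as b, c); b = [443, 1, 3, 3] (same object as a, c); c = [443, 1, 3, 3] (same object as a, b)
`b.append(381)` → a = [443, 1, 3, 3, 381] (same object as b, c); b = [443, 1, 3, 3, 381] (same object as a, c); c = [443, 1, 3, 3, 381] (same object as a, b)
`print(a)` → prints [443, 1, 3, 3, 381]
`print(c)` → prints [443, 1, 3, 3, 381]

Answer:
[443, 1, 3, 3, 381]
[443, 1, 3, 3, 381]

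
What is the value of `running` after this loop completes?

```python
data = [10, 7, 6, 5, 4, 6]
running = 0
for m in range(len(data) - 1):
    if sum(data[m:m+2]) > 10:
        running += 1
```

Count windows with sum > 10
`running` takes the values: 0 → 1 → 2 → 3

Answer: 3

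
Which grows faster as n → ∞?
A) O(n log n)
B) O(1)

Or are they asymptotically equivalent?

O(n log n) vs O(1): Higher order terms dominate.

Answer: A) O(n log n) grows faster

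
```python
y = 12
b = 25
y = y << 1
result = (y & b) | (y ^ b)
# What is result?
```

Trace:
`y = 12` → y = 12
`b = 25` → b = 25
`y = y << 1` → y = 24
`result = (y & b) | (y ^ b)` → result = 25
So result = 25

Answer: 25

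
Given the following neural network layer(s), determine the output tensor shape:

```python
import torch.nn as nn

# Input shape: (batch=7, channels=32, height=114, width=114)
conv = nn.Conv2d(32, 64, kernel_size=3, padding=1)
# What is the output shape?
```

Input: (7, 32, 114, 114) -> Output: (7, 64, 114, 114)

Answer: (7, 64, 114, 114)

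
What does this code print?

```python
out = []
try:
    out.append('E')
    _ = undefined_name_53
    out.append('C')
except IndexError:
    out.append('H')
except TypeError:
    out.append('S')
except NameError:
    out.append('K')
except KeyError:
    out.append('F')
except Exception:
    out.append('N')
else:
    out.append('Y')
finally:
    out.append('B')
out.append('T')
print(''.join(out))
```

Execution trace: 'E' (try body) → 'K' (except NameError) → 'B' (finally) → 'T' (after the try/except). Output: EKBT

Answer: EKBT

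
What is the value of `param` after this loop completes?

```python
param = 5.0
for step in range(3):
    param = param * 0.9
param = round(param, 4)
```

Exponential decay: 5.0 * 0.9^3
`param` takes the values: 5.0 → 4.5 → 4.05 → 3.645

Answer: 3.645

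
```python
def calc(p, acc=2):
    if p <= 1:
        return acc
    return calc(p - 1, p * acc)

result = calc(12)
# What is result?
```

Accumulator trace (n, acc): (12, 2) -> (11, 24) -> (10, 264) -> (9, 2640) -> (8, 23760) -> (7, 190080) -> (6, 1330560) -> (5, 7983360) -> (4, 39916800) -> (3, 159667200) -> (2, 479001600) -> (1, 958003200) -> return 958003200

Answer: 958003200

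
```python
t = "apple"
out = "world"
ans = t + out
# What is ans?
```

Trace:
`t = "apple"` → t = 'apple'
`out = "world"` → out = 'world'
`ans = t + out` → ans = 'appleworld'
So ans = 'appleworld'

Answer: 'appleworld'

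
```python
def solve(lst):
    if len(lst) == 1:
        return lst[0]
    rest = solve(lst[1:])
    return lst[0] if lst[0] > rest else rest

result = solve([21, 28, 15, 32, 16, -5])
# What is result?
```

Recursive max over [21, 28, 15, 32, 16, -5] = 32

Answer: 32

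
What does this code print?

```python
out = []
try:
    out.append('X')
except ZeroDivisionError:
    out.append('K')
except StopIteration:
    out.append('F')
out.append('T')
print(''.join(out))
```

Execution trace: 'X' (try body, no exception) → 'T' (after the try/except). Output: XT

Answer: XT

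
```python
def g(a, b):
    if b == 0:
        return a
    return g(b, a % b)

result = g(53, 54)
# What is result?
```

g(53, 54) -> g(54, 53) -> g(53, 1) -> g(1, 0) -> 1

Answer: 1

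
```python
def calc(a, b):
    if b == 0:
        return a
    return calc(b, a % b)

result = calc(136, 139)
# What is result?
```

calc(136, 139) -> calc(139, 136) -> calc(136, 3) -> calc(3, 1) -> calc(1, 0) -> 1

Answer: 1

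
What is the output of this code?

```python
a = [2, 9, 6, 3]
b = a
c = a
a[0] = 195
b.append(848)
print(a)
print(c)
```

Key concept: multiple aliases.
Step by step:
`a = [2, 9, 6, 3]` → a = [2, 9, 6, 3]
`b = a` → b = [2, 9, 6, 3] (same object as a)
`c = a` → c = [2, 9, 6, 3] (same object as a, b)
`a[0] = 195` → a = [195, 9, 6, 3] (same object as b, c); b = [195, 9, 6, 3] (same object as a, c); c = [195, 9, 6, 3] (same object as a, b)
`b.append(848)` → a = [195, 9, 6, 3, 848] (same object as b, c); b = [195, 9, 6, 3, 848] (same object as a, c); c = [195, 9, 6, 3, 848] (same object as a, b)
`print(a)` → prints [195, 9, 6, 3, 848]
`print(c)` → prints [195, 9, 6, 3, 848]

Answer:
[195, 9, 6, 3, 848]
[195, 9, 6, 3, 848]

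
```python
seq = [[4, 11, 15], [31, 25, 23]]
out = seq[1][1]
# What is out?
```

Trace:
`seq = [[4, 11, 15], [31, 25, 23]]` → seq = [[4, 11, 15], [31, 25, 23]]
`out = seq[1][1]` → out = 25
So out = 25

Answer: 25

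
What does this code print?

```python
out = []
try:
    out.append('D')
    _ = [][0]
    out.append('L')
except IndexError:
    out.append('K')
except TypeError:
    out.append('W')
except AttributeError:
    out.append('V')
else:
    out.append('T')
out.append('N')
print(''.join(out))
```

Execution trace: 'D' (try body) → 'K' (except IndexError) → 'N' (after the try/except). Output: DKN

Answer: DKN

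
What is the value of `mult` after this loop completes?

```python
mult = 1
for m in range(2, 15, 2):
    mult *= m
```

Product of even numbers 2 to 14
`mult` takes the values: 1 → 2 → 8 → 48 → 384 → 3840 → 46080 → 645120

Answer: 645120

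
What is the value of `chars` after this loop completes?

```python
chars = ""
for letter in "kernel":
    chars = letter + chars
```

Reverse 'kernel'
`chars` takes the values: "" → "k" → "ek" → "rek" → "nrek" → "enrek" → "lenrek"

Answer: "lenrek"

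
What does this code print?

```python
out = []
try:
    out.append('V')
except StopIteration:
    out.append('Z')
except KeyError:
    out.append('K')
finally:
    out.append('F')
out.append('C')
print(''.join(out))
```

Execution trace: 'V' (try body, no exception) → 'F' (finally) → 'C' (after the try/except). Output: VFC

Answer: VFC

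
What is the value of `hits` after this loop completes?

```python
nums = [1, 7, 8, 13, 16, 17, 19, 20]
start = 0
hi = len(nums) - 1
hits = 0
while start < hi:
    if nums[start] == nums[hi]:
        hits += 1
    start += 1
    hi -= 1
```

Count matching pairs from ends
`hits` takes the values: 0

Answer: 0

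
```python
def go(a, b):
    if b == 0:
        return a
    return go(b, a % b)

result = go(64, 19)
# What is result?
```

go(64, 19) -> go(19, 7) -> go(7, 5) -> go(5, 2) -> go(2, 1) -> go(1, 0) -> 1

Answer: 1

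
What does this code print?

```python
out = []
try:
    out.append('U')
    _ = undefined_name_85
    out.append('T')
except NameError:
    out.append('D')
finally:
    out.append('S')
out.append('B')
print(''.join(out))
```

Execution trace: 'U' (try body) → 'D' (except NameError) → 'S' (finally) → 'B' (after the try/except). Output: UDSB

Answer: UDSB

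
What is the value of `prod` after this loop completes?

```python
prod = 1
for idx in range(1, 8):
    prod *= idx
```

7! = 5040
`prod` takes the values: 1 → 2 → 6 → 24 → 120 → 720 → 5040

Answer: 5040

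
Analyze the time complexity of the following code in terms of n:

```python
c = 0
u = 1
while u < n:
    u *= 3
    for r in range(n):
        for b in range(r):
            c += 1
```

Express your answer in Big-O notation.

Each loop level contributes: log n × n × n. Multiplying the contributions gives O(n^2 log n).

Answer: O(n^2 log n)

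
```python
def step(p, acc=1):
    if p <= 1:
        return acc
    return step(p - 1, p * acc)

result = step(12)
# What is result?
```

Accumulator trace (n, acc): (12, 1) -> (11, 12) -> (10, 132) -> (9, 1320) -> (8, 11880) -> (7, 95040) -> (6, 665280) -> (5, 3991680) -> (4, 19958400) -> (3, 79833600) -> (2, 239500800) -> (1, 479001600) -> return 479001600

Answer: 479001600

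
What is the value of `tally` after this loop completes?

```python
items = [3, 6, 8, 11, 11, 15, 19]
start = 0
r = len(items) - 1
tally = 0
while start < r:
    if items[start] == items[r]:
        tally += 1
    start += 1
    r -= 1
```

Count matching pairs from ends
`tally` takes the values: 0

Answer: 0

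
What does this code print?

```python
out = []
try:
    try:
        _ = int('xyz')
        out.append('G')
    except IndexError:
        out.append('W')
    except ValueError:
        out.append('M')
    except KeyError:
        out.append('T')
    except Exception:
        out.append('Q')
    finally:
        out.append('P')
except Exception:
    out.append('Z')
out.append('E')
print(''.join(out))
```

Execution trace: 'M' (inner except ValueError) → 'P' (inner finally) → 'E' (after the try/except). Output: MPE

Answer: MPE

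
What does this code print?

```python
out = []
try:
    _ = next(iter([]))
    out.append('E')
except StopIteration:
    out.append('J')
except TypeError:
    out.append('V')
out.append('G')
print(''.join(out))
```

Execution trace: 'J' (except StopIteration) → 'G' (after the try/except). Output: JG

Answer: JG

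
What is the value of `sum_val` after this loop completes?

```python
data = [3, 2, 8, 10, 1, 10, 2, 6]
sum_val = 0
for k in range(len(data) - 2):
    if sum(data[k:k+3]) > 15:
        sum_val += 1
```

Count windows with sum > 15
`sum_val` takes the values: 0 → 1 → 2 → 3 → 4

Answer: 4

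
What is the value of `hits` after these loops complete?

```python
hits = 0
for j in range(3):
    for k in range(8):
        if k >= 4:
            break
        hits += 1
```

Inner breaks at 4, outer runs 3 times
`hits` takes the values: 0 → 1 → 2 → 3 → 4 → 5 → 6 → 7 → 8 → 9 → 10 → 11 → 12

Answer: 12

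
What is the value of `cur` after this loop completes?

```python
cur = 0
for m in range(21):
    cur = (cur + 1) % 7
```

Increment mod 7, 21 times = 0
`cur` takes the values: 0 → 1 → 2 → 3 → 4 → 5 → 6 → 0 → 1 → 2 → 3 → 4 → 5 → 6 → 0 → 1 → 2 → 3 → 4 → 5 → 6 → 0

Answer: 0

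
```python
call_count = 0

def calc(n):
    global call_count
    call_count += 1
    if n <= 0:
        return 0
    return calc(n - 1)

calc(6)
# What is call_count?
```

Linear recursion stepping by 1: 7 calls from n=6 down to ≤0.

Answer: 7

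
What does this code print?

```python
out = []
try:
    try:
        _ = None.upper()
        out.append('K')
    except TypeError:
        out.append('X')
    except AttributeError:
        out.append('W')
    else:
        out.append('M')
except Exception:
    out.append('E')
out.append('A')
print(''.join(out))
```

Execution trace: 'W' (inner except AttributeError) → 'A' (after the try/except). Output: WA

Answer: WA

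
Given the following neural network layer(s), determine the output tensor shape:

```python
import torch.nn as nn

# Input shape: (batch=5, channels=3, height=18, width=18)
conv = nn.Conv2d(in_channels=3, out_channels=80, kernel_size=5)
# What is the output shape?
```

Input: (5, 3, 18, 18) -> Output: (5, 80, 14, 14)

Answer: (5, 80, 14, 14)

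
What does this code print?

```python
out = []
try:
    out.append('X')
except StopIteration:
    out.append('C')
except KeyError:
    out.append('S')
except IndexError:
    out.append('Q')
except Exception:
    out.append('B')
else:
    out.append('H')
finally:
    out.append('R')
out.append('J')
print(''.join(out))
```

Execution trace: 'X' (try body, no exception) → 'H' (else) → 'R' (finally) → 'J' (after the try/except). Output: XHRJ

Answer: XHRJ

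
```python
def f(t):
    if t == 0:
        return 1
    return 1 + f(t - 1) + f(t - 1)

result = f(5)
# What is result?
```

f(t) = 1 + 2·f(t-1), f(0)=1. Closed form: (1+1)·2^5 - 1 = 63.

Answer: 63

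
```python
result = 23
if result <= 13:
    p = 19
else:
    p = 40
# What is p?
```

Trace:
`result = 23` → result = 23
`if result <= 13: ...` → result <= 13 is False, take else branch → p = 40
So p = 40

Answer: 40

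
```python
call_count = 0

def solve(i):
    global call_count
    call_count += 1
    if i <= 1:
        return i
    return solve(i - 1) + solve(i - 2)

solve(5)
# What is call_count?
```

Calls(i) = 1 + Calls(i-1) + Calls(i-2); Calls(0)=Calls(1)=1. For i=5 this gives 15.

Answer: 15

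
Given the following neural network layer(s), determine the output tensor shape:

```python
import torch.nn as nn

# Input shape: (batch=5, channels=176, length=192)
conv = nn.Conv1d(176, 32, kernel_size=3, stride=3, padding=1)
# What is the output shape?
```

Input: (5, 176, 192) -> Output: (5, 32, 64)

Answer: (5, 32, 64)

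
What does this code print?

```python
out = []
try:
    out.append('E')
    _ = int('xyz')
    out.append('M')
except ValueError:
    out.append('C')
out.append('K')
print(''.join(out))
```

Execution trace: 'E' (try body) → 'C' (except ValueError) → 'K' (after the try/except). Output: ECK

Answer: ECK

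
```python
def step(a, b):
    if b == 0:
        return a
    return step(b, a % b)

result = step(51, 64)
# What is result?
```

step(51, 64) -> step(64, 51) -> step(51, 13) -> step(13, 12) -> step(12, 1) -> step(1, 0) -> 1

Answer: 1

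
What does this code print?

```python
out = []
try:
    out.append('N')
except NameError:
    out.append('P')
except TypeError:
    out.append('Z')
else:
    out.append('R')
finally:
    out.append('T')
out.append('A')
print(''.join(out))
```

Execution trace: 'N' (try body, no exception) → 'R' (else) → 'T' (finally) → 'A' (after the try/except). Output: NRTA

Answer: NRTA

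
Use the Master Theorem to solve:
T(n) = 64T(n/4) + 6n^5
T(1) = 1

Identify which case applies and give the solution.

a=64, b=4, f(n)=6n^5. log_4(64) = 3. Since c=5 > 3 and the regularity condition holds (64(n/4)^5 = (64/4^5)n^5 with 64/4^5 < 1), Case 3 applies: T(n) = Θ(f(n)) = O(n^5).

Answer: O(n^5) - Case 3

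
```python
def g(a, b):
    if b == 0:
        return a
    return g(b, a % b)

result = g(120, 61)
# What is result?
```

g(120, 61) -> g(61, 59) -> g(59, 2) -> g(2, 1) -> g(1, 0) -> 1

Answer: 1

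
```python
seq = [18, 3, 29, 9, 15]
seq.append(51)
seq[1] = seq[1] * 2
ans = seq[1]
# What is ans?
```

Trace:
`seq = [18, 3, 29, 9, 15]` → seq = [18, 3, 29, 9, 15]
`seq.append(51)` → seq = [18, 3, 29, 9, 15, 51]
`seq[1] = seq[1] * 2` → seq = [18, 6, 29, 9, 15, 51]
`ans = seq[1]` → ans = 6
So ans = 6

Answer: 6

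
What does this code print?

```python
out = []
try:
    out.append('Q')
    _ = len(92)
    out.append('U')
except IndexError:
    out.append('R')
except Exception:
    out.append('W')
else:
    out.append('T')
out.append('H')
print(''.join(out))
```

Execution trace: 'Q' (try body) → 'W' (except Exception) → 'H' (after the try/except). Output: QWH

Answer: QWH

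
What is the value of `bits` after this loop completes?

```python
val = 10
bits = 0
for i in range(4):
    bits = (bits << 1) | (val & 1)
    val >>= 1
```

Reverse lowest 4 bits of 10
`bits` takes the values: 0 → 1 → 2 → 5

Answer: 5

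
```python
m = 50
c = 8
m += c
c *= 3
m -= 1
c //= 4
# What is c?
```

Trace:
`m = 50` → m = 50
`c = 8` → c = 8
`m += c` → m = 58
`c *= 3` → c = 24
`m -= 1` → m = 57
`c //= 4` → c = 6
So c = 6

Answer: 6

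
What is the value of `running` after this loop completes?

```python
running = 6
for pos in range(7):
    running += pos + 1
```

Start at 6, add 1 to 7 = 34
`running` takes the values: 6 → 7 → 9 → 12 → 16 → 21 → 27 → 34

Answer: 34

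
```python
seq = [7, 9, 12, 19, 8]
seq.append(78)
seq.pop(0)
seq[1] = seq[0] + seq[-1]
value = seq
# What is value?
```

Trace:
`seq = [7, 9, 12, 19, 8]` → seq = [7, 9, 12, 19, 8]
`seq.append(78)` → seq = [7, 9, 12, 19, 8, 78]
`seq.pop(0)` → seq = [9, 12, 19, 8, 78]
`seq[1] = seq[0] + seq[-1]` → seq = [9, 87, 19, 8, 78]
`value = seq` → value = [9, 87, 19, 8, 78]
So value = [9, 87, 19, 8, 78]

Answer: [9, 87, 19, 8, 78]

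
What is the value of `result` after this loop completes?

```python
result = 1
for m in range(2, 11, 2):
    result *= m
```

Product of even numbers 2 to 10
`result` takes the values: 1 → 2 → 8 → 48 → 384 → 3840

Answer: 3840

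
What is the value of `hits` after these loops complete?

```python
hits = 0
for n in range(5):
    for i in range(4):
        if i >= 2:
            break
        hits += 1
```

Inner breaks at 2, outer runs 5 times
`hits` takes the values: 0 → 1 → 2 → 3 → 4 → 5 → 6 → 7 → 8 → 9 → 10

Answer: 10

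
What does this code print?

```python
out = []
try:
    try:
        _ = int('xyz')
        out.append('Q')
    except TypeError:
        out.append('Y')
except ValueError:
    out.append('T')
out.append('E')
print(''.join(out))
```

Execution trace: 'T' (outer except ValueError) → 'E' (after the try/except). Output: TE

Answer: TE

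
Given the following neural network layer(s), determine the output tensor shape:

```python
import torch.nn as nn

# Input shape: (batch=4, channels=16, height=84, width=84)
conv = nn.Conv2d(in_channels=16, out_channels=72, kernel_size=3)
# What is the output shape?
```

Input: (4, 16, 84, 84) -> Output: (4, 72, 82, 82)

Answer: (4, 72, 82, 82)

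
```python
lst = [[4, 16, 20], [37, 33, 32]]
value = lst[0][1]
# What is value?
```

Trace:
`lst = [[4, 16, 20], [37, 33, 32]]` → lst = [[4, 16, 20], [37, 33, 32]]
`value = lst[0][1]` → value = 16
So value = 16

Answer: 16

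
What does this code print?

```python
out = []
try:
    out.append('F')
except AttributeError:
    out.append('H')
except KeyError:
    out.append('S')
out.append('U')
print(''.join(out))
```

Execution trace: 'F' (try body, no exception) → 'U' (after the try/except). Output: FU

Answer: FU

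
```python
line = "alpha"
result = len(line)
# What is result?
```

Trace:
`line = "alpha"` → line = 'alpha'
`result = len(line)` → result = 5
So result = 5

Answer: 5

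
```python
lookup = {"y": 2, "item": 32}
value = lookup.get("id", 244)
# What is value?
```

Trace:
`lookup = {"y": 2, "item": 32}` → lookup = {'y': 2, 'item': 32}
`value = lookup.get("id", 244)` → value = 244
So value = 244

Answer: 244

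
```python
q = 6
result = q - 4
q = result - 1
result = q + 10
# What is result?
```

Trace:
`q = 6` → q = 6
`result = q - 4` → result = 2
`q = result - 1` → q = 1
`result = q + 10` → result = 11
So result = 11

Answer: 11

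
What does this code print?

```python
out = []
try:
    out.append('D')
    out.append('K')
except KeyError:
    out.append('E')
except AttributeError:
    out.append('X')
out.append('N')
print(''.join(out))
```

Execution trace: 'D' (try body) → 'K' (try body, no exception) → 'N' (after the try/except). Output: DKN

Answer: DKN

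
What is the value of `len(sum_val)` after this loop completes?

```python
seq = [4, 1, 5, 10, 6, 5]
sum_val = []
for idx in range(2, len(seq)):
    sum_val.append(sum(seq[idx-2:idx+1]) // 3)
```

Number of 3-element averages
`sum_val` takes the values: [] → [3] → [3, 5] → [3, 5, 7] → [3, 5, 7, 7]
So `len(sum_val)` = 4

Answer: 4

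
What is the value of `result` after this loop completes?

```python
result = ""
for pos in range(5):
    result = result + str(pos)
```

Concatenate digits 0 to 4
`result` takes the values: "" → "0" → "01" → "012" → "0123" → "01234"

Answer: "01234"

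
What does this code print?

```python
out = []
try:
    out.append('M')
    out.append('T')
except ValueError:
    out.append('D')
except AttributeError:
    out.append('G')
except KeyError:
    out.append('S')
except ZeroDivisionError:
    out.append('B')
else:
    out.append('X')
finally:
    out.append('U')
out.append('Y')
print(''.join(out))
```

Execution trace: 'M' (try body) → 'T' (try body, no exception) → 'X' (else) → 'U' (finally) → 'Y' (after the try/except). Output: MTXUY

Answer: MTXUY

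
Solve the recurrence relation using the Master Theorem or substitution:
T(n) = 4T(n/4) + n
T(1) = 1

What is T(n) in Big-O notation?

By Master Theorem: a=4, b=4, f(n)=n. Since log_4(4) = 1 and f(n) = Θ(n^1), Case 2 applies. T(n) = O(n log n).

Answer: O(n log n)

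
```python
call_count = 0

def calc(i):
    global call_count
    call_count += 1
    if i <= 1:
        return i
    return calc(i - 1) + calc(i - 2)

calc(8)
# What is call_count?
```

Calls(i) = 1 + Calls(i-1) + Calls(i-2); Calls(0)=Calls(1)=1. For i=8 this gives 67.

Answer: 67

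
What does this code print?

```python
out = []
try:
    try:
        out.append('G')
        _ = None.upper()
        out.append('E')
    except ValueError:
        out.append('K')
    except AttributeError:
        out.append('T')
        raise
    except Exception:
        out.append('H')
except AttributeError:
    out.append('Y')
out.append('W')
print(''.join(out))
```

Execution trace: 'G' (inner try body) → 'T' (inner except AttributeError) → 'Y' (outer except AttributeError) → 'W' (after the try/except). Output: GTYW

Answer: GTYW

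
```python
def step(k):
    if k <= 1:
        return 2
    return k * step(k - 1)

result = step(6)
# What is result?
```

step(6) = 6 * 5 * 4 * 3 * 2 * 2 = 1440

Answer: 1440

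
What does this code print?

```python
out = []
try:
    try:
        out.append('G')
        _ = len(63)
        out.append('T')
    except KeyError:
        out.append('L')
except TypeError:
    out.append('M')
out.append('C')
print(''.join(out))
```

Execution trace: 'G' (try body) → 'M' (outer except TypeError) → 'C' (after the try/except). Output: GMC

Answer: GMC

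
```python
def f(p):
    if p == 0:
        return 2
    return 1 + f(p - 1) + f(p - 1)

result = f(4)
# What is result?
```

f(p) = 1 + 2·f(p-1), f(0)=2. Closed form: (2+1)·2^4 - 1 = 47.

Answer: 47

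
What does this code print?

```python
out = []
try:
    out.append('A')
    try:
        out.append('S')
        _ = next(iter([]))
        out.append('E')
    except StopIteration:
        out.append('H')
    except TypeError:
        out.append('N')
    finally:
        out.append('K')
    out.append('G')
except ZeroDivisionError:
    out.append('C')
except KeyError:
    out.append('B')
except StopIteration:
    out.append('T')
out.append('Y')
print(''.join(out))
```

Execution trace: 'A' (try body) → 'S' (inner try body) → 'H' (inner except StopIteration) → 'K' (inner finally) → 'G' (try body, no exception) → 'Y' (after the try/except). Output: ASHKGY

Answer: ASHKGY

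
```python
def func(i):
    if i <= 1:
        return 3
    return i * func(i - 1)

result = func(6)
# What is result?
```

func(6) = 6 * 5 * 4 * 3 * 2 * 3 = 2160

Answer: 2160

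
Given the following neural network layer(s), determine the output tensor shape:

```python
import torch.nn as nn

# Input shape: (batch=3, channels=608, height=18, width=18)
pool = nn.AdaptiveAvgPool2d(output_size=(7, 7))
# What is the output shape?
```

Input: (3, 608, 18, 18) -> Output: (3, 608, 7, 7)

Answer: (3, 608, 7, 7)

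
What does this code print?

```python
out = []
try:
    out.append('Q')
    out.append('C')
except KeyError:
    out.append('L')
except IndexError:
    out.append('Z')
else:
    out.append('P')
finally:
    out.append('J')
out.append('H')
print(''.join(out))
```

Execution trace: 'Q' (try body) → 'C' (try body, no exception) → 'P' (else) → 'J' (finally) → 'H' (after the try/except). Output: QCPJH

Answer: QCPJH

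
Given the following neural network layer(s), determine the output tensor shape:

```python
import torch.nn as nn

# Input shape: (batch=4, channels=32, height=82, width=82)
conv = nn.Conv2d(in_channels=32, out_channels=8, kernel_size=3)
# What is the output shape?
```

Input: (4, 32, 82, 82) -> Output: (4, 8, 80, 80)

Answer: (4, 8, 80, 80)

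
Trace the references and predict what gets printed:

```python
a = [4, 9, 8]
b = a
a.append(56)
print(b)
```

Key concept: basic list aliasing.
Step by step:
`a = [4, 9, 8]` → a = [4, 9, 8]
`b = a` → b = [4, 9, 8] (same object as a)
`a.append(56)` → a = [4, 9, 8, 56] (same object as b); b = [4, 9, 8, 56] (same object as a)
`print(b)` → prints [4, 9, 8, 56]

Answer: [4, 9, 8, 56]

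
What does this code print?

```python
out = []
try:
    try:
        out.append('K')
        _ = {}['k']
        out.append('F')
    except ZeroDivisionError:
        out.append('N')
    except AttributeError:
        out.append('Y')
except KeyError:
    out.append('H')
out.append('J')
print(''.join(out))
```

Execution trace: 'K' (try body) → 'H' (outer except KeyError) → 'J' (after the try/except). Output: KHJ

Answer: KHJ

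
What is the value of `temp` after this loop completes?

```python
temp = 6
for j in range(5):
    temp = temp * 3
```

Multiply by 3, 5 times: 6 * 3^5 = 1458
`temp` takes the values: 6 → 18 → 54 → 162 → 486 → 1458

Answer: 1458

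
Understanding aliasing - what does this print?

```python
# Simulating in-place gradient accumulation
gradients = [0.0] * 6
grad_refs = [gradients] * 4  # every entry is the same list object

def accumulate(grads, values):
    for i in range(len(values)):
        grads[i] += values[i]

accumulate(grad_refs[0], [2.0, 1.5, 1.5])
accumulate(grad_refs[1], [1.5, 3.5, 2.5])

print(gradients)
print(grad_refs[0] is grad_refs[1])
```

Key concept: gradient accumulation aliasing.
Step by step:
`gradients = [0.0] * 6` → gradients = [0.0, 0.0, 0.0, 0.0, 0.0, 0.0]
`grad_refs = [gradients] * 4` → grad_refs = [[0.0, 0.0, 0.0, 0.0, 0.0, 0.0], [0.0, 0.0, 0.0, 0.0, 0.0, 0.0], [0.0, 0.0, 0.0, 0.0, 0.0, 0.0], [0.0, 0.0, 0.0, 0.0, 0.0, 0.0]]
`accumulate(grad_refs[0], [2.0, 1.5, 1.5])` → gradients = [2.0, 1.5, 1.5, 0.0, 0.0, 0.0]; grad_refs = [[2.0, 1.5, 1.5, 0.0, 0.0, 0.0], [2.0, 1.5, 1.5, 0.0, 0.0, 0.0], [2.0, 1.5, 1.5, 0.0, 0.0, 0.0], [2.0, 1.5, 1.5, 0.0, 0.0, 0.0]]
`accumulate(grad_refs[1], [1.5, 3.5, 2.5])` → gradients = [3.5, 5.0, 4.0, 0.0, 0.0, 0.0]; grad_refs = [[3.5, 5.0, 4.0, 0.0, 0.0, 0.0], [3.5, 5.0, 4.0, 0.0, 0.0, 0.0], [3.5, 5.0, 4.0, 0.0, 0.0, 0.0], [3.5, 5.0, 4.0, 0.0, 0.0, 0.0]]
`print(gradients)` → prints [3.5, 5.0, 4.0, 0.0, 0.0, 0.0]
`print(grad_refs[0] is grad_refs[1])` → prints True

Answer:
[3.5, 5.0, 4.0, 0.0, 0.0, 0.0]
True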